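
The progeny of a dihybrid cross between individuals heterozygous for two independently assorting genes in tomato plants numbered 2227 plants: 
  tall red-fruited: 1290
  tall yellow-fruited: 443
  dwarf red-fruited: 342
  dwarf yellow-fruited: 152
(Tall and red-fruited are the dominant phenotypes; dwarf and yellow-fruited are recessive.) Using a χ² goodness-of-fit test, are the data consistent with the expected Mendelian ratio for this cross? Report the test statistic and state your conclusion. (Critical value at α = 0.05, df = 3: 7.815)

17.514; not consistent

A dihybrid F₂ with independent assortment and complete dominance at both loci gives a 9:3:3:1 phenotypic ratio.
Under the 9:3:3:1 hypothesis (Σ ratio = 16, N = 2227):
  tall red-fruited: 2227 × 9/16 = 1252.6875
  tall yellow-fruited: 2227 × 3/16 = 417.5625
  dwarf red-fruited: 2227 × 3/16 = 417.5625
  dwarf yellow-fruited: 2227 × 1/16 = 139.1875
χ² = Σ (O − E)² / E
  tall red-fruited: (1290 − 1252.6875)² / 1252.6875 = 1.1114
  tall yellow-fruited: (443 − 417.5625)² / 417.5625 = 1.5496
  dwarf red-fruited: (342 − 417.5625)² / 417.5625 = 13.6739
  dwarf yellow-fruited: (152 − 139.1875)² / 139.1875 = 1.1794
χ² = 1.1114 + 1.5496 + 13.6739 + 1.1794 = 17.5143 ≈ 17.514
Degrees of freedom = 4 − 1 = 3; critical value at α = 0.05 is 7.815.
Since 17.514 > 7.815, we reject the null hypothesis — the data do not fit the 9:3:3:1 ratio.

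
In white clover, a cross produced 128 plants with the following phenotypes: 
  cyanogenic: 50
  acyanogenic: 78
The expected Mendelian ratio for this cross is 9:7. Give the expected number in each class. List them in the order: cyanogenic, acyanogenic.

72, 56

Expected counts for N = 128 under a 9:7 ratio (total parts = 16):
  cyanogenic: 128 × 9/16 = 72
  acyanogenic: 128 × 7/16 = 56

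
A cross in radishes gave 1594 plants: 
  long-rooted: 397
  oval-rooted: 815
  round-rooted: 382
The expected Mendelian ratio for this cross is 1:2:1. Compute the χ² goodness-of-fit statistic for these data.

1.095

Under the 1:2:1 hypothesis (Σ ratio = 4, N = 1594):
  long-rooted: 1594 × 1/4 = 398.5
  oval-rooted: 1594 × 2/4 = 797
  round-rooted: 1594 × 1/4 = 398.5
χ² = Σ (O − E)² / E
  long-rooted: (397 − 398.5)² / 398.5 = 0.0056
  oval-rooted: (815 − 797)² / 797 = 0.4065
  round-rooted: (382 − 398.5)² / 398.5 = 0.6832
χ² = 0.0056 + 0.4065 + 0.6832 = 1.0953 ≈ 1.095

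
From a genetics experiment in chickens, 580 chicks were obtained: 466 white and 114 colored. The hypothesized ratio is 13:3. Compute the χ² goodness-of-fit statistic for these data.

Under the 13:3 hypothesis (Σ ratio = 16, N = 580):
  white: 580 × 13/16 = 471.25
  colored: 580 × 3/16 = 108.75
χ² = Σ (O − E)² / E
  white: (466 − 471.25)² / 471.25 = 0.0585
  colored: (114 − 108.75)² / 108.75 = 0.2534
χ² = 0.0585 + 0.2534 = 0.3119 ≈ 0.312

0.312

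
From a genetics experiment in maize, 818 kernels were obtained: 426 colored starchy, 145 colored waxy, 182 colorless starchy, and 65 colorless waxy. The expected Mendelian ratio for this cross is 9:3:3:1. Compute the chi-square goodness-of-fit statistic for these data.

Total ratio parts = 16. Expected numbers out of 818:
  colored starchy: 818 × 9/16 = 460.125
  colored waxy: 818 × 3/16 = 153.375
  colorless starchy: 818 × 3/16 = 153.375
  colorless waxy: 818 × 1/16 = 51.125
χ² = Σ (O − E)² / E
  colored starchy: (426 − 460.125)² / 460.125 = 2.5309
  colored waxy: (145 − 153.375)² / 153.375 = 0.4573
  colorless starchy: (182 − 153.375)² / 153.375 = 5.3424
  colorless waxy: (65 − 51.125)² / 51.125 = 3.7656
χ² = 2.5309 + 0.4573 + 5.3424 + 3.7656 = 12.0962 ≈ 12.096

12.096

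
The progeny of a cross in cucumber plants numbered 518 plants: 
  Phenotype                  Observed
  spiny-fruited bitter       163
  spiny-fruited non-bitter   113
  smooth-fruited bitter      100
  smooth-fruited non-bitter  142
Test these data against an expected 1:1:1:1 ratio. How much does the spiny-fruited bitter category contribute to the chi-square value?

8.666

The 1:1:1:1 ratio has 4 parts, so with N = 518 the expected counts are:
  spiny-fruited bitter: 518 × 1/4 = 129.5
  spiny-fruited non-bitter: 518 × 1/4 = 129.5
  smooth-fruited bitter: 518 × 1/4 = 129.5
  smooth-fruited non-bitter: 518 × 1/4 = 129.5
Contribution of spiny-fruited bitter: (163 − 129.5)² / 129.5 = 8.6660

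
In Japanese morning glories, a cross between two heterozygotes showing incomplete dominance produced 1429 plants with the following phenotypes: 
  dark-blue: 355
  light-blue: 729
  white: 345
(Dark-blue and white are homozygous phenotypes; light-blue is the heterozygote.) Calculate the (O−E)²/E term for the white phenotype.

With incomplete dominance, a heterozygote × heterozygote cross gives a 1:2:1 phenotypic ratio.
The 1:2:1 ratio has 4 parts, so with N = 1429 the expected counts are:
  dark-blue: 1429 × 1/4 = 357.25
  light-blue: 1429 × 2/4 = 714.5
  white: 1429 × 1/4 = 357.25
Contribution of white: (345 − 357.25)² / 357.25 = 0.4200

0.420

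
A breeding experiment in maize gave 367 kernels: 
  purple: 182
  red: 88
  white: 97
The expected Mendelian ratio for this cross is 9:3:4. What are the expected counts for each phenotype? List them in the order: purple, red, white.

Expected counts for N = 367 under a 9:3:4 ratio (total parts = 16):
  purple: 367 × 9/16 = 206.4375
  red: 367 × 3/16 = 68.8125
  white: 367 × 4/16 = 91.75

206.4375, 68.8125, 91.75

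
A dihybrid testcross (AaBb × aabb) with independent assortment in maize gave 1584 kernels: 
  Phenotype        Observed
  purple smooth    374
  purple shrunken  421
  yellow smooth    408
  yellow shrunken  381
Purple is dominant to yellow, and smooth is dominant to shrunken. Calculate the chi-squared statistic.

A dihybrid testcross with independent assortment gives a 1:1:1:1 ratio.
The 1:1:1:1 ratio has 4 parts, so with N = 1584 the expected counts are:
  purple smooth: 1584 × 1/4 = 396
  purple shrunken: 1584 × 1/4 = 396
  yellow smooth: 1584 × 1/4 = 396
  yellow shrunken: 1584 × 1/4 = 396
χ² = Σ (O − E)² / E
  purple smooth: (374 − 396)² / 396 = 1.2222
  purple shrunken: (421 − 396)² / 396 = 1.5783
  yellow smooth: (408 − 396)² / 396 = 0.3636
  yellow shrunken: (381 − 396)² / 396 = 0.5682
χ² = 1.2222 + 1.5783 + 0.3636 + 0.5682 = 3.7323 ≈ 3.732

3.732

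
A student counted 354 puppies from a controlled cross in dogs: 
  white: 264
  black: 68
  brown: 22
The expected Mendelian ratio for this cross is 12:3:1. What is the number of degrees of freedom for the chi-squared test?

2

A goodness-of-fit test with 3 phenotype classes has df = 3 − 1 = 2.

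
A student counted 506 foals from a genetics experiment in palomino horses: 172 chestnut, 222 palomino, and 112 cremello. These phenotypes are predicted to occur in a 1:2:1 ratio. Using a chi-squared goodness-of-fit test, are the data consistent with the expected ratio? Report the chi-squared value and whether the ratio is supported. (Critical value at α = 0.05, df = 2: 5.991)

Under the 1:2:1 hypothesis (Σ ratio = 4, N = 506):
  chestnut: 506 × 1/4 = 126.5
  palomino: 506 × 2/4 = 253
  cremello: 506 × 1/4 = 126.5
χ² = Σ (O − E)² / E
  chestnut: (172 − 126.5)² / 126.5 = 16.3656
  palomino: (222 − 253)² / 253 = 3.7984
  cremello: (112 − 126.5)² / 126.5 = 1.6621
χ² = 16.3656 + 3.7984 + 1.6621 = 21.8261 ≈ 21.826
Degrees of freedom = 3 − 1 = 2; critical value at α = 0.05 is 5.991.
Since 21.826 > 5.991, we reject the null hypothesis — the data do not fit the 1:2:1 ratio.

21.826; not consistent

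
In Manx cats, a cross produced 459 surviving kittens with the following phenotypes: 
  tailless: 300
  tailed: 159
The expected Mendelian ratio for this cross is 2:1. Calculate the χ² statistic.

0.353

Total ratio parts = 3. Expected numbers out of 459:
  tailless: 459 × 2/3 = 306
  tailed: 459 × 1/3 = 153
χ² = Σ (O − E)² / E
  tailless: (300 − 306)² / 306 = 0.1176
  tailed: (159 − 153)² / 153 = 0.2353
χ² = 0.1176 + 0.2353 = 0.3529 ≈ 0.353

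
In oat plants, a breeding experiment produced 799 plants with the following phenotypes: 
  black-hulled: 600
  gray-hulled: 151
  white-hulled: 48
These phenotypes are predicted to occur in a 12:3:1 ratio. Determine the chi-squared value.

0.086

Total ratio parts = 16. Expected numbers out of 799:
  black-hulled: 799 × 12/16 = 599.25
  gray-hulled: 799 × 3/16 = 149.8125
  white-hulled: 799 × 1/16 = 49.9375
χ² = Σ (O − E)² / E
  black-hulled: (600 − 599.25)² / 599.25 = 0.0009
  gray-hulled: (151 − 149.8125)² / 149.8125 = 0.0094
  white-hulled: (48 − 49.9375)² / 49.9375 = 0.0752
χ² = 0.0009 + 0.0094 + 0.0752 = 0.0855 ≈ 0.086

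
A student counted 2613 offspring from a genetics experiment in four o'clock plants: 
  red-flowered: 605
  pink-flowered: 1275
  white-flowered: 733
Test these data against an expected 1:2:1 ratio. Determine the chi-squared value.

14.059

Total ratio parts = 4. Expected numbers out of 2613:
  red-flowered: 2613 × 1/4 = 653.25
  pink-flowered: 2613 × 2/4 = 1306.5
  white-flowered: 2613 × 1/4 = 653.25
χ² = Σ (O − E)² / E
  red-flowered: (605 − 653.25)² / 653.25 = 3.5638
  pink-flowered: (1275 − 1306.5)² / 1306.5 = 0.7595
  white-flowered: (733 − 653.25)² / 653.25 = 9.7360
χ² = 3.5638 + 0.7595 + 9.7360 = 14.0593 ≈ 14.059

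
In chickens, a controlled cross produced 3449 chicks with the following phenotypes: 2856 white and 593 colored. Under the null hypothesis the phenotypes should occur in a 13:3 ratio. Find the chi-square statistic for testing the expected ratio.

Total ratio parts = 16. Expected numbers out of 3449:
  white: 3449 × 13/16 = 2802.3125
  colored: 3449 × 3/16 = 646.6875
χ² = Σ (O − E)² / E
  white: (2856 − 2802.3125)² / 2802.3125 = 1.0286
  colored: (593 − 646.6875)² / 646.6875 = 4.4571
χ² = 1.0286 + 4.4571 = 5.4857 ≈ 5.486

5.486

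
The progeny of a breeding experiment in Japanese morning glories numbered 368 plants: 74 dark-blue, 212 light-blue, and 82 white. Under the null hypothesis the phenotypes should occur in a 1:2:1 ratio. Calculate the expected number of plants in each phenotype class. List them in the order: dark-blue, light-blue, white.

Total ratio parts = 4. Expected numbers out of 368:
  dark-blue: 368 × 1/4 = 92
  light-blue: 368 × 2/4 = 184
  white: 368 × 1/4 = 92

92, 184, 92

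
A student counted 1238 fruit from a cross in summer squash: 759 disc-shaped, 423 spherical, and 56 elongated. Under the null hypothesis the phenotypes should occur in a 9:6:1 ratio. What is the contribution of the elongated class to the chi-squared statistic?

5.905

The 9:6:1 ratio has 16 parts, so with N = 1238 the expected counts are:
  disc-shaped: 1238 × 9/16 = 696.375
  spherical: 1238 × 6/16 = 464.25
  elongated: 1238 × 1/16 = 77.375
Contribution of elongated: (56 − 77.375)² / 77.375 = 5.9049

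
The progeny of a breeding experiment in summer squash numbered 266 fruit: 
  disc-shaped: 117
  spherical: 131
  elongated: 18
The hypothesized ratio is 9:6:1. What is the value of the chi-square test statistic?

Under the 9:6:1 hypothesis (Σ ratio = 16, N = 266):
  disc-shaped: 266 × 9/16 = 149.625
  spherical: 266 × 6/16 = 99.75
  elongated: 266 × 1/16 = 16.625
χ² = Σ (O − E)² / E
  disc-shaped: (117 − 149.625)² / 149.625 = 7.1137
  spherical: (131 − 99.75)² / 99.75 = 9.7901
  elongated: (18 − 16.625)² / 16.625 = 0.1137
χ² = 7.1137 + 9.7901 + 0.1137 = 17.0175 ≈ 17.018

17.018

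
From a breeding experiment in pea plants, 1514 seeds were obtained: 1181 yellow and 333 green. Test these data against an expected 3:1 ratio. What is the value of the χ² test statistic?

7.293

Under the 3:1 hypothesis (Σ ratio = 4, N = 1514):
  yellow: 1514 × 3/4 = 1135.5
  green: 1514 × 1/4 = 378.5
χ² = Σ (O − E)² / E
  yellow: (1181 − 1135.5)² / 1135.5 = 1.8232
  green: (333 − 378.5)² / 378.5 = 5.4696
χ² = 1.8232 + 5.4696 = 7.2928 ≈ 7.293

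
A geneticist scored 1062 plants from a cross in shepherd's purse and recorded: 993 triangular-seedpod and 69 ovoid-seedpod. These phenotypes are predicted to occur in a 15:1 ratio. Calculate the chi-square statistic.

Total ratio parts = 16. Expected numbers out of 1062:
  triangular-seedpod: 1062 × 15/16 = 995.625
  ovoid-seedpod: 1062 × 1/16 = 66.375
χ² = Σ (O − E)² / E
  triangular-seedpod: (993 − 995.625)² / 995.625 = 0.0069
  ovoid-seedpod: (69 − 66.375)² / 66.375 = 0.1038
χ² = 0.0069 + 0.1038 = 0.1107 ≈ 0.111

0.111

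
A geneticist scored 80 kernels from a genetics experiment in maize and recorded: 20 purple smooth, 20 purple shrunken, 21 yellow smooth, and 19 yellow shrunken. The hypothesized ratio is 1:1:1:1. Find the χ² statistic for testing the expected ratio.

0.100

Expected counts for N = 80 under a 1:1:1:1 ratio (total parts = 4):
  purple smooth: 80 × 1/4 = 20
  purple shrunken: 80 × 1/4 = 20
  yellow smooth: 80 × 1/4 = 20
  yellow shrunken: 80 × 1/4 = 20
χ² = Σ (O − E)² / E
  purple smooth: (20 − 20)² / 20 = 0.0000
  purple shrunken: (20 − 20)² / 20 = 0.0000
  yellow smooth: (21 − 20)² / 20 = 0.0500
  yellow shrunken: (19 − 20)² / 20 = 0.0500
χ² = 0.0000 + 0.0000 + 0.0500 + 0.0500 = 0.100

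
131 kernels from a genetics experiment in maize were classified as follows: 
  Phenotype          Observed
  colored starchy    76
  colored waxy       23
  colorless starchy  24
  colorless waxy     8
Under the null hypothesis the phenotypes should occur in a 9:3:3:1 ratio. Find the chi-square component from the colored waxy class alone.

0.099

Under the 9:3:3:1 hypothesis (Σ ratio = 16, N = 131):
  colored starchy: 131 × 9/16 = 73.6875
  colored waxy: 131 × 3/16 = 24.5625
  colorless starchy: 131 × 3/16 = 24.5625
  colorless waxy: 131 × 1/16 = 8.1875
Contribution of colored waxy: (23 − 24.5625)² / 24.5625 = 0.0994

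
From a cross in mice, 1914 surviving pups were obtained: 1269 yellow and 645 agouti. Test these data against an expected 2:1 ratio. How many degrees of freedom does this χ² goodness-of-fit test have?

1

A goodness-of-fit test with 2 phenotype classes has df = 2 − 1 = 1.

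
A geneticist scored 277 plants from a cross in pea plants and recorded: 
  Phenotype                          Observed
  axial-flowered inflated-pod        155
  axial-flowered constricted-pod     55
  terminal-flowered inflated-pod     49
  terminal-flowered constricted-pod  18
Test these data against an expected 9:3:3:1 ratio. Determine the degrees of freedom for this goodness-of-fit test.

A goodness-of-fit test with 4 phenotype classes has df = 4 − 1 = 3.

3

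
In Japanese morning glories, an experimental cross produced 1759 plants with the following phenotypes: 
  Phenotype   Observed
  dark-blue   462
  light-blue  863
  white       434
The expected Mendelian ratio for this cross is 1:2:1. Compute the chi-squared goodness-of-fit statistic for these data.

1.511

Total ratio parts = 4. Expected numbers out of 1759:
  dark-blue: 1759 × 1/4 = 439.75
  light-blue: 1759 × 2/4 = 879.5
  white: 1759 × 1/4 = 439.75
χ² = Σ (O − E)² / E
  dark-blue: (462 − 439.75)² / 439.75 = 1.1258
  light-blue: (863 − 879.5)² / 879.5 = 0.3096
  white: (434 − 439.75)² / 439.75 = 0.0752
χ² = 1.1258 + 0.3096 + 0.0752 = 1.5106 ≈ 1.511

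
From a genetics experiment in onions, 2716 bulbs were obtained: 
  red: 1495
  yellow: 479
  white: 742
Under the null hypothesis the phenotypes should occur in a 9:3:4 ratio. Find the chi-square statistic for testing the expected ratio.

Under the 9:3:4 hypothesis (Σ ratio = 16, N = 2716):
  red: 2716 × 9/16 = 1527.75
  yellow: 2716 × 3/16 = 509.25
  white: 2716 × 4/16 = 679
χ² = Σ (O − E)² / E
  red: (1495 − 1527.75)² / 1527.75 = 0.7021
  yellow: (479 − 509.25)² / 509.25 = 1.7969
  white: (742 − 679)² / 679 = 5.8454
χ² = 0.7021 + 1.7969 + 5.8454 = 8.3444 ≈ 8.344

8.344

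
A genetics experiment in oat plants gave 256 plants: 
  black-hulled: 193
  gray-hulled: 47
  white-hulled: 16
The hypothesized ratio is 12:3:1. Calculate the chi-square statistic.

Total ratio parts = 16. Expected numbers out of 256:
  black-hulled: 256 × 12/16 = 192
  gray-hulled: 256 × 3/16 = 48
  white-hulled: 256 × 1/16 = 16
χ² = Σ (O − E)² / E
  black-hulled: (193 − 192)² / 192 = 0.0052
  gray-hulled: (47 − 48)² / 48 = 0.0208
  white-hulled: (16 − 16)² / 16 = 0.0000
χ² = 0.0052 + 0.0208 + 0.0000 = 0.026

0.026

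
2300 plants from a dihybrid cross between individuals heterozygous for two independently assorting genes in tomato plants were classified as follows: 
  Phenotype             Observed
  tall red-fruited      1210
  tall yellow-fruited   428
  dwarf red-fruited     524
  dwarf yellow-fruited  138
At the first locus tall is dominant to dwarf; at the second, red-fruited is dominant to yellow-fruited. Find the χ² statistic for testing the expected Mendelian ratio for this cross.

25.624

A dihybrid F₂ with independent assortment and complete dominance at both loci gives a 9:3:3:1 phenotypic ratio.
Expected counts for N = 2300 under a 9:3:3:1 ratio (total parts = 16):
  tall red-fruited: 2300 × 9/16 = 1293.75
  tall yellow-fruited: 2300 × 3/16 = 431.25
  dwarf red-fruited: 2300 × 3/16 = 431.25
  dwarf yellow-fruited: 2300 × 1/16 = 143.75
χ² = Σ (O − E)² / E
  tall red-fruited: (1210 − 1293.75)² / 1293.75 = 5.4215
  tall yellow-fruited: (428 − 431.25)² / 431.25 = 0.0245
  dwarf red-fruited: (524 − 431.25)² / 431.25 = 19.9480
  dwarf yellow-fruited: (138 − 143.75)² / 143.75 = 0.2300
χ² = 5.4215 + 0.0245 + 19.9480 + 0.2300 = 25.624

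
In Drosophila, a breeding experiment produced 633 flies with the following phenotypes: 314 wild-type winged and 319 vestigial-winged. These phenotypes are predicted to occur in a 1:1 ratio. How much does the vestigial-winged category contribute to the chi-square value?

Under the 1:1 hypothesis (Σ ratio = 2, N = 633):
  wild-type winged: 633 × 1/2 = 316.5
  vestigial-winged: 633 × 1/2 = 316.5
Contribution of vestigial-winged: (319 − 316.5)² / 316.5 = 0.0197

0.020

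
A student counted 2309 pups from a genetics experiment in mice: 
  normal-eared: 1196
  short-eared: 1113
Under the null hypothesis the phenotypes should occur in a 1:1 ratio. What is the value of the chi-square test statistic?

Under the 1:1 hypothesis (Σ ratio = 2, N = 2309):
  normal-eared: 2309 × 1/2 = 1154.5
  short-eared: 2309 × 1/2 = 1154.5
χ² = Σ (O − E)² / E
  normal-eared: (1196 − 1154.5)² / 1154.5 = 1.4918
  short-eared: (1113 − 1154.5)² / 1154.5 = 1.4918
χ² = 1.4918 + 1.4918 = 2.9836 ≈ 2.984

2.984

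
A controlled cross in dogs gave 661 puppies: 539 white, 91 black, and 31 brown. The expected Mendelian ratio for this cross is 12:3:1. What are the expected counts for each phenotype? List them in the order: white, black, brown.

Total ratio parts = 16. Expected numbers out of 661:
  white: 661 × 12/16 = 495.75
  black: 661 × 3/16 = 123.9375
  brown: 661 × 1/16 = 41.3125

495.75, 123.9375, 41.3125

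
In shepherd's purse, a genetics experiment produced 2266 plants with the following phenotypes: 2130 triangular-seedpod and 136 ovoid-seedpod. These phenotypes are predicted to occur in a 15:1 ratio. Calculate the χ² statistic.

0.238

Under the 15:1 hypothesis (Σ ratio = 16, N = 2266):
  triangular-seedpod: 2266 × 15/16 = 2124.375
  ovoid-seedpod: 2266 × 1/16 = 141.625
χ² = Σ (O − E)² / E
  triangular-seedpod: (2130 − 2124.375)² / 2124.375 = 0.0149
  ovoid-seedpod: (136 − 141.625)² / 141.625 = 0.2234
χ² = 0.0149 + 0.2234 = 0.2383 ≈ 0.238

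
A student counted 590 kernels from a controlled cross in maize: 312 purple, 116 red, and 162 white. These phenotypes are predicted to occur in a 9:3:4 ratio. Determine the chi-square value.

2.877

The 9:3:4 ratio has 16 parts, so with N = 590 the expected counts are:
  purple: 590 × 9/16 = 331.875
  red: 590 × 3/16 = 110.625
  white: 590 × 4/16 = 147.5
χ² = Σ (O − E)² / E
  purple: (312 − 331.875)² / 331.875 = 1.1903
  red: (116 − 110.625)² / 110.625 = 0.2612
  white: (162 − 147.5)² / 147.5 = 1.4254
χ² = 1.1903 + 0.2612 + 1.4254 = 2.8769 ≈ 2.877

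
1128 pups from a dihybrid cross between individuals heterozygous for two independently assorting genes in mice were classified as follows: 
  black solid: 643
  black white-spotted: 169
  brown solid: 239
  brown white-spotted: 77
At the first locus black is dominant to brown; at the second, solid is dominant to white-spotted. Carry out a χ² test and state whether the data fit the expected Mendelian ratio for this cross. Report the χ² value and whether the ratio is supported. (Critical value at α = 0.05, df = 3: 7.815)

A dihybrid F₂ with independent assortment and complete dominance at both loci gives a 9:3:3:1 phenotypic ratio.
Under the 9:3:3:1 hypothesis (Σ ratio = 16, N = 1128):
  black solid: 1128 × 9/16 = 634.5
  black white-spotted: 1128 × 3/16 = 211.5
  brown solid: 1128 × 3/16 = 211.5
  brown white-spotted: 1128 × 1/16 = 70.5
χ² = Σ (O − E)² / E
  black solid: (643 − 634.5)² / 634.5 = 0.1139
  black white-spotted: (169 − 211.5)² / 211.5 = 8.5402
  brown solid: (239 − 211.5)² / 211.5 = 3.5757
  brown white-spotted: (77 − 70.5)² / 70.5 = 0.5993
χ² = 0.1139 + 8.5402 + 3.5757 + 0.5993 = 12.8291 ≈ 12.829
Degrees of freedom = 4 − 1 = 3; critical value at α = 0.05 is 7.815.
Since 12.829 > 7.815, we reject the null hypothesis — the data do not fit the 9:3:3:1 ratio.

12.829; not consistent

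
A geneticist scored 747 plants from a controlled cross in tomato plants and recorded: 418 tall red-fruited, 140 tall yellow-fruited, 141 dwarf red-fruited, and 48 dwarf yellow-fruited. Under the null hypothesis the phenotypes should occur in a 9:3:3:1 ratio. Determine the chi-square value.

0.055

Under the 9:3:3:1 hypothesis (Σ ratio = 16, N = 747):
  tall red-fruited: 747 × 9/16 = 420.1875
  tall yellow-fruited: 747 × 3/16 = 140.0625
  dwarf red-fruited: 747 × 3/16 = 140.0625
  dwarf yellow-fruited: 747 × 1/16 = 46.6875
χ² = Σ (O − E)² / E
  tall red-fruited: (418 − 420.1875)² / 420.1875 = 0.0114
  tall yellow-fruited: (140 − 140.0625)² / 140.0625 = 0.0000
  dwarf red-fruited: (141 − 140.0625)² / 140.0625 = 0.0063
  dwarf yellow-fruited: (48 − 46.6875)² / 46.6875 = 0.0369
χ² = 0.0114 + 0.0000 + 0.0063 + 0.0369 = 0.0546 ≈ 0.055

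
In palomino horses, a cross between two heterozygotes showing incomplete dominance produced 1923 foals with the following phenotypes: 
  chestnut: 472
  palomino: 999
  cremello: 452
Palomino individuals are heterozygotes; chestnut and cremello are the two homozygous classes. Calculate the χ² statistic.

3.341

With incomplete dominance, a heterozygote × heterozygote cross gives a 1:2:1 phenotypic ratio.
Expected counts for N = 1923 under a 1:2:1 ratio (total parts = 4):
  chestnut: 1923 × 1/4 = 480.75
  palomino: 1923 × 2/4 = 961.5
  cremello: 1923 × 1/4 = 480.75
χ² = Σ (O − E)² / E
  chestnut: (472 − 480.75)² / 480.75 = 0.1593
  palomino: (999 − 961.5)² / 961.5 = 1.4626
  cremello: (452 − 480.75)² / 480.75 = 1.7193
χ² = 0.1593 + 1.4626 + 1.7193 = 3.3412 ≈ 3.341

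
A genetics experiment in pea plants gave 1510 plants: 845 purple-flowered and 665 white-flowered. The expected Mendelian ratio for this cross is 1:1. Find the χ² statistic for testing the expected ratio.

The 1:1 ratio has 2 parts, so with N = 1510 the expected counts are:
  purple-flowered: 1510 × 1/2 = 755
  white-flowered: 1510 × 1/2 = 755
χ² = Σ (O − E)² / E
  purple-flowered: (845 − 755)² / 755 = 10.7285
  white-flowered: (665 − 755)² / 755 = 10.7285
χ² = 10.7285 + 10.7285 = 21.457

21.457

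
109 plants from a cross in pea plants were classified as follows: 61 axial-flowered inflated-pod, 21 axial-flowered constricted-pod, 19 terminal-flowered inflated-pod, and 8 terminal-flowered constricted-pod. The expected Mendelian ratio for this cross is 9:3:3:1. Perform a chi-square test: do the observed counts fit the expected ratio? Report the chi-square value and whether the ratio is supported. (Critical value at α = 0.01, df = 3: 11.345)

0.325; consistent

Under the 9:3:3:1 hypothesis (Σ ratio = 16, N = 109):
  axial-flowered inflated-pod: 109 × 9/16 = 61.3125
  axial-flowered constricted-pod: 109 × 3/16 = 20.4375
  terminal-flowered inflated-pod: 109 × 3/16 = 20.4375
  terminal-flowered constricted-pod: 109 × 1/16 = 6.8125
χ² = Σ (O − E)² / E
  axial-flowered inflated-pod: (61 − 61.3125)² / 61.3125 = 0.0016
  axial-flowered constricted-pod: (21 − 20.4375)² / 20.4375 = 0.0155
  terminal-flowered inflated-pod: (19 − 20.4375)² / 20.4375 = 0.1011
  terminal-flowered constricted-pod: (8 − 6.8125)² / 6.8125 = 0.2070
χ² = 0.0016 + 0.0155 + 0.1011 + 0.2070 = 0.3252 ≈ 0.325
Degrees of freedom = 4 − 1 = 3; critical value at α = 0.01 is 11.345.
Since 0.325 < 11.345, we fail to reject the null hypothesis — the data are consistent with the 9:3:3:1 ratio.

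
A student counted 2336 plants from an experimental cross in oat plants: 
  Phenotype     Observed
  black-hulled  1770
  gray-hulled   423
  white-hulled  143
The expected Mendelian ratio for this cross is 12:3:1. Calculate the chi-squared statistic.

0.760

Total ratio parts = 16. Expected numbers out of 2336:
  black-hulled: 2336 × 12/16 = 1752
  gray-hulled: 2336 × 3/16 = 438
  white-hulled: 2336 × 1/16 = 146
χ² = Σ (O − E)² / E
  black-hulled: (1770 − 1752)² / 1752 = 0.1849
  gray-hulled: (423 − 438)² / 438 = 0.5137
  white-hulled: (143 − 146)² / 146 = 0.0616
χ² = 0.1849 + 0.5137 + 0.0616 = 0.7602 ≈ 0.760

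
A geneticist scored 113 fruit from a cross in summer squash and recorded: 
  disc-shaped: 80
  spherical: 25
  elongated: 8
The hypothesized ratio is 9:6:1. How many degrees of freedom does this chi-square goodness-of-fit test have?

2

A goodness-of-fit test with 3 phenotype classes has df = 3 − 1 = 2.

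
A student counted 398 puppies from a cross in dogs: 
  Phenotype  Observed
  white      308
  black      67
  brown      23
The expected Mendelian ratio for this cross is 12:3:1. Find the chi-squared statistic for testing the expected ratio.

1.223

Total ratio parts = 16. Expected numbers out of 398:
  white: 398 × 12/16 = 298.5
  black: 398 × 3/16 = 74.625
  brown: 398 × 1/16 = 24.875
χ² = Σ (O − E)² / E
  white: (308 − 298.5)² / 298.5 = 0.3023
  black: (67 − 74.625)² / 74.625 = 0.7791
  brown: (23 − 24.875)² / 24.875 = 0.1413
χ² = 0.3023 + 0.7791 + 0.1413 = 1.2227 ≈ 1.223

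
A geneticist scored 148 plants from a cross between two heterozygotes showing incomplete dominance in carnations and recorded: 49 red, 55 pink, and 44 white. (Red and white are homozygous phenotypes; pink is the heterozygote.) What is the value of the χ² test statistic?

10.095

With incomplete dominance, a heterozygote × heterozygote cross gives a 1:2:1 phenotypic ratio.
The 1:2:1 ratio has 4 parts, so with N = 148 the expected counts are:
  red: 148 × 1/4 = 37
  pink: 148 × 2/4 = 74
  white: 148 × 1/4 = 37
χ² = Σ (O − E)² / E
  red: (49 − 37)² / 37 = 3.8919
  pink: (55 − 74)² / 74 = 4.8784
  white: (44 − 37)² / 37 = 1.3243
χ² = 3.8919 + 4.8784 + 1.3243 = 10.0946 ≈ 10.095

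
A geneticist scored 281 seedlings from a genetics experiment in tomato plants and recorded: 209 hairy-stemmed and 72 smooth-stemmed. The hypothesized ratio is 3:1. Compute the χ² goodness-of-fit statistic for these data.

0.058

Expected counts for N = 281 under a 3:1 ratio (total parts = 4):
  hairy-stemmed: 281 × 3/4 = 210.75
  smooth-stemmed: 281 × 1/4 = 70.25
χ² = Σ (O − E)² / E
  hairy-stemmed: (209 − 210.75)² / 210.75 = 0.0145
  smooth-stemmed: (72 − 70.25)² / 70.25 = 0.0436
χ² = 0.0145 + 0.0436 = 0.0581 ≈ 0.058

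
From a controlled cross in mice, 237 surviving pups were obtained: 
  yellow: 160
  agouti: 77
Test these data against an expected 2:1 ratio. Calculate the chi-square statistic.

0.076

The 2:1 ratio has 3 parts, so with N = 237 the expected counts are:
  yellow: 237 × 2/3 = 158
  agouti: 237 × 1/3 = 79
χ² = Σ (O − E)² / E
  yellow: (160 − 158)² / 158 = 0.0253
  agouti: (77 − 79)² / 79 = 0.0506
χ² = 0.0253 + 0.0506 = 0.0759 ≈ 0.076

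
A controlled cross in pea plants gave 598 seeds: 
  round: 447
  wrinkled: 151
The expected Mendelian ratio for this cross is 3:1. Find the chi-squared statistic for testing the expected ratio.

0.020

Expected counts for N = 598 under a 3:1 ratio (total parts = 4):
  round: 598 × 3/4 = 448.5
  wrinkled: 598 × 1/4 = 149.5
χ² = Σ (O − E)² / E
  round: (447 − 448.5)² / 448.5 = 0.0050
  wrinkled: (151 − 149.5)² / 149.5 = 0.0151
χ² = 0.0050 + 0.0151 = 0.0201 ≈ 0.020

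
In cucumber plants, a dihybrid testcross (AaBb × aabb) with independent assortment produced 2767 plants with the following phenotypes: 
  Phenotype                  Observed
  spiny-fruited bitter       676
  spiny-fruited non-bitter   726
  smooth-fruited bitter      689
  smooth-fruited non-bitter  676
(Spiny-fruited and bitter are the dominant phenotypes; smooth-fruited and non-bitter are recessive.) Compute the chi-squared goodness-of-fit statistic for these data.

A dihybrid testcross with independent assortment gives a 1:1:1:1 ratio.
Under the 1:1:1:1 hypothesis (Σ ratio = 4, N = 2767):
  spiny-fruited bitter: 2767 × 1/4 = 691.75
  spiny-fruited non-bitter: 2767 × 1/4 = 691.75
  smooth-fruited bitter: 2767 × 1/4 = 691.75
  smooth-fruited non-bitter: 2767 × 1/4 = 691.75
χ² = Σ (O − E)² / E
  spiny-fruited bitter: (676 − 691.75)² / 691.75 = 0.3586
  spiny-fruited non-bitter: (726 − 691.75)² / 691.75 = 1.6958
  smooth-fruited bitter: (689 − 691.75)² / 691.75 = 0.0109
  smooth-fruited non-bitter: (676 − 691.75)² / 691.75 = 0.3586
χ² = 0.3586 + 1.6958 + 0.0109 + 0.3586 = 2.4239 ≈ 2.424

2.424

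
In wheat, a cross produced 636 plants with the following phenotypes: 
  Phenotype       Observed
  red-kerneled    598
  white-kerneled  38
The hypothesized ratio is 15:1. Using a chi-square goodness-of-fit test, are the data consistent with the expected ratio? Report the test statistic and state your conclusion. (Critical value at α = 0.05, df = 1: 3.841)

0.082; consistent

Total ratio parts = 16. Expected numbers out of 636:
  red-kerneled: 636 × 15/16 = 596.25
  white-kerneled: 636 × 1/16 = 39.75
χ² = Σ (O − E)² / E
  red-kerneled: (598 − 596.25)² / 596.25 = 0.0051
  white-kerneled: (38 − 39.75)² / 39.75 = 0.0770
χ² = 0.0051 + 0.0770 = 0.0821 ≈ 0.082
Degrees of freedom = 2 − 1 = 1; critical value at α = 0.05 is 3.841.
Since 0.082 < 3.841, we fail to reject the null hypothesis — the data are consistent with the 15:1 ratio.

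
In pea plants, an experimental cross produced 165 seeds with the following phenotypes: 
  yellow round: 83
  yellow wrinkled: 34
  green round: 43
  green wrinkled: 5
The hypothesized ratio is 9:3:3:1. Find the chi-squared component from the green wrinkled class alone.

Total ratio parts = 16. Expected numbers out of 165:
  yellow round: 165 × 9/16 = 92.8125
  yellow wrinkled: 165 × 3/16 = 30.9375
  green round: 165 × 3/16 = 30.9375
  green wrinkled: 165 × 1/16 = 10.3125
Contribution of green wrinkled: (5 − 10.3125)² / 10.3125 = 2.7367

2.737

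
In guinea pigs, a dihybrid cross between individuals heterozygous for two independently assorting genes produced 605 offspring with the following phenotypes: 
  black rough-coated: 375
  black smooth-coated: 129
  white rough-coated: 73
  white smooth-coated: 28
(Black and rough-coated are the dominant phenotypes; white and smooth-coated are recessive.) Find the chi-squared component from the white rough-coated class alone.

A dihybrid F₂ with independent assortment and complete dominance at both loci gives a 9:3:3:1 phenotypic ratio.
Total ratio parts = 16. Expected numbers out of 605:
  black rough-coated: 605 × 9/16 = 340.3125
  black smooth-coated: 605 × 3/16 = 113.4375
  white rough-coated: 605 × 3/16 = 113.4375
  white smooth-coated: 605 × 1/16 = 37.8125
Contribution of white rough-coated: (73 − 113.4375)² / 113.4375 = 14.4149

14.415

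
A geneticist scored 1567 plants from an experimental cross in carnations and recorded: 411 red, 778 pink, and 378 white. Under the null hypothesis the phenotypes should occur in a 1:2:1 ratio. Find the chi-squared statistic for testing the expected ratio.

1.467

Expected counts for N = 1567 under a 1:2:1 ratio (total parts = 4):
  red: 1567 × 1/4 = 391.75
  pink: 1567 × 2/4 = 783.5
  white: 1567 × 1/4 = 391.75
χ² = Σ (O − E)² / E
  red: (411 − 391.75)² / 391.75 = 0.9459
  pink: (778 − 783.5)² / 783.5 = 0.0386
  white: (378 − 391.75)² / 391.75 = 0.4826
χ² = 0.9459 + 0.0386 + 0.4826 = 1.4671 ≈ 1.467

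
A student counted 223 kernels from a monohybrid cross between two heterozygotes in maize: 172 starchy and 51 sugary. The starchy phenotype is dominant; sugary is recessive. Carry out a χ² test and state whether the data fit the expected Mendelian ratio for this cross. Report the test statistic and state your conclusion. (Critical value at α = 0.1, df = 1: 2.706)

0.540; consistent

For a monohybrid cross between heterozygotes with complete dominance, the expected phenotypic ratio is 3:1.
Total ratio parts = 4. Expected numbers out of 223:
  starchy: 223 × 3/4 = 167.25
  sugary: 223 × 1/4 = 55.75
χ² = Σ (O − E)² / E
  starchy: (172 − 167.25)² / 167.25 = 0.1349
  sugary: (51 − 55.75)² / 55.75 = 0.4047
χ² = 0.1349 + 0.4047 = 0.5396 ≈ 0.540
Degrees of freedom = 2 − 1 = 1; critical value at α = 0.1 is 2.706.
Since 0.540 < 2.706, we fail to reject the null hypothesis — the data are consistent with the 3:1 ratio.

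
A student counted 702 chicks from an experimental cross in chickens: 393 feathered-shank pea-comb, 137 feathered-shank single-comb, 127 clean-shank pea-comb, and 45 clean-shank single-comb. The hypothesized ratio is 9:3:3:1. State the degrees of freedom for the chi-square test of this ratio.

A goodness-of-fit test with 4 phenotype classes has df = 4 − 1 = 3.

3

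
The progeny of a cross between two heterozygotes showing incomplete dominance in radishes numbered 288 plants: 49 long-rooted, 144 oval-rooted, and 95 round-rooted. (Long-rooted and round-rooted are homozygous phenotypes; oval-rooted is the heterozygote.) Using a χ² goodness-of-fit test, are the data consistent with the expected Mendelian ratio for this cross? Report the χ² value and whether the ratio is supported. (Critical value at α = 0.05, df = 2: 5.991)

14.694; not consistent

With incomplete dominance, a heterozygote × heterozygote cross gives a 1:2:1 phenotypic ratio.
The 1:2:1 ratio has 4 parts, so with N = 288 the expected counts are:
  long-rooted: 288 × 1/4 = 72
  oval-rooted: 288 × 2/4 = 144
  round-rooted: 288 × 1/4 = 72
χ² = Σ (O − E)² / E
  long-rooted: (49 − 72)² / 72 = 7.3472
  oval-rooted: (144 − 144)² / 144 = 0.0000
  round-rooted: (95 − 72)² / 72 = 7.3472
χ² = 7.3472 + 0.0000 + 7.3472 = 14.6944 ≈ 14.694
Degrees of freedom = 3 − 1 = 2; critical value at α = 0.05 is 5.991.
Since 14.694 > 5.991, we reject the null hypothesis — the data do not fit the 1:2:1 ratio.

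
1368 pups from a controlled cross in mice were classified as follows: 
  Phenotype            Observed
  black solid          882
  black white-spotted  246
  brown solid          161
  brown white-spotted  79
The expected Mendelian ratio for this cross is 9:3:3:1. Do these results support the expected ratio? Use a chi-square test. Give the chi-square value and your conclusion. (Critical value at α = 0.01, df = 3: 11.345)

The 9:3:3:1 ratio has 16 parts, so with N = 1368 the expected counts are:
  black solid: 1368 × 9/16 = 769.5
  black white-spotted: 1368 × 3/16 = 256.5
  brown solid: 1368 × 3/16 = 256.5
  brown white-spotted: 1368 × 1/16 = 85.5
χ² = Σ (O − E)² / E
  black solid: (882 − 769.5)² / 769.5 = 16.4474
  black white-spotted: (246 − 256.5)² / 256.5 = 0.4298
  brown solid: (161 − 256.5)² / 256.5 = 35.5565
  brown white-spotted: (79 − 85.5)² / 85.5 = 0.4942
χ² = 16.4474 + 0.4298 + 35.5565 + 0.4942 = 52.9279 ≈ 52.928
Degrees of freedom = 4 − 1 = 3; critical value at α = 0.01 is 11.345.
Since 52.928 > 11.345, we reject the null hypothesis — the data do not fit the 9:3:3:1 ratio.

52.928; not consistent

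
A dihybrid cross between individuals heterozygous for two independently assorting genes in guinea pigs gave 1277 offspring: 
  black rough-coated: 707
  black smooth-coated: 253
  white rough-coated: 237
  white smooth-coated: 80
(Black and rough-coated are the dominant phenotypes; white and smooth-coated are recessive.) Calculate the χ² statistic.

A dihybrid F₂ with independent assortment and complete dominance at both loci gives a 9:3:3:1 phenotypic ratio.
Expected counts for N = 1277 under a 9:3:3:1 ratio (total parts = 16):
  black rough-coated: 1277 × 9/16 = 718.3125
  black smooth-coated: 1277 × 3/16 = 239.4375
  white rough-coated: 1277 × 3/16 = 239.4375
  white smooth-coated: 1277 × 1/16 = 79.8125
χ² = Σ (O − E)² / E
  black rough-coated: (707 − 718.3125)² / 718.3125 = 0.1782
  black smooth-coated: (253 − 239.4375)² / 239.4375 = 0.7682
  white rough-coated: (237 − 239.4375)² / 239.4375 = 0.0248
  white smooth-coated: (80 − 79.8125)² / 79.8125 = 0.0004
χ² = 0.1782 + 0.7682 + 0.0248 + 0.0004 = 0.9716 ≈ 0.972

0.972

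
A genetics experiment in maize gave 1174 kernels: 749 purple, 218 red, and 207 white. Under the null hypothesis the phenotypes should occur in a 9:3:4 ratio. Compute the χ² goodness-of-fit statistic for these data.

Under the 9:3:4 hypothesis (Σ ratio = 16, N = 1174):
  purple: 1174 × 9/16 = 660.375
  red: 1174 × 3/16 = 220.125
  white: 1174 × 4/16 = 293.5
χ² = Σ (O − E)² / E
  purple: (749 − 660.375)² / 660.375 = 11.8938
  red: (218 − 220.125)² / 220.125 = 0.0205
  white: (207 − 293.5)² / 293.5 = 25.4932
χ² = 11.8938 + 0.0205 + 25.4932 = 37.4075 ≈ 37.408

37.408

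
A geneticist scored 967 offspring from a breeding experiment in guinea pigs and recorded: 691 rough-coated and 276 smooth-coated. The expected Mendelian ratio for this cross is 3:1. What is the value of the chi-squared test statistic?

6.470

Expected counts for N = 967 under a 3:1 ratio (total parts = 4):
  rough-coated: 967 × 3/4 = 725.25
  smooth-coated: 967 × 1/4 = 241.75
χ² = Σ (O − E)² / E
  rough-coated: (691 − 725.25)² / 725.25 = 1.6175
  smooth-coated: (276 − 241.75)² / 241.75 = 4.8524
χ² = 1.6175 + 4.8524 = 6.4699 ≈ 6.470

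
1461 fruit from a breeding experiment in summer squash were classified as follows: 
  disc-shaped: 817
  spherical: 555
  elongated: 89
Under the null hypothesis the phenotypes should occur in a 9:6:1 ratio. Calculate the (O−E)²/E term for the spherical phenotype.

The 9:6:1 ratio has 16 parts, so with N = 1461 the expected counts are:
  disc-shaped: 1461 × 9/16 = 821.8125
  spherical: 1461 × 6/16 = 547.875
  elongated: 1461 × 1/16 = 91.3125
Contribution of spherical: (555 − 547.875)² / 547.875 = 0.0927

0.093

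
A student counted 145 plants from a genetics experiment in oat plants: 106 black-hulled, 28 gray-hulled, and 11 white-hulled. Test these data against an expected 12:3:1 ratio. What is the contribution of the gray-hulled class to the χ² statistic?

0.024

Total ratio parts = 16. Expected numbers out of 145:
  black-hulled: 145 × 12/16 = 108.75
  gray-hulled: 145 × 3/16 = 27.1875
  white-hulled: 145 × 1/16 = 9.0625
Contribution of gray-hulled: (28 − 27.1875)² / 27.1875 = 0.0243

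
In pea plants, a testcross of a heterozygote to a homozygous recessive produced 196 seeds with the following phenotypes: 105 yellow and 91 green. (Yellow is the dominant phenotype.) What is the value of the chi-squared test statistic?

1.000

A testcross of a heterozygote (Aa × aa) gives a 1:1 phenotypic ratio.
Under the 1:1 hypothesis (Σ ratio = 2, N = 196):
  yellow: 196 × 1/2 = 98
  green: 196 × 1/2 = 98
χ² = Σ (O − E)² / E
  yellow: (105 − 98)² / 98 = 0.5000
  green: (91 − 98)² / 98 = 0.5000
χ² = 0.5000 + 0.5000 = 1.000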